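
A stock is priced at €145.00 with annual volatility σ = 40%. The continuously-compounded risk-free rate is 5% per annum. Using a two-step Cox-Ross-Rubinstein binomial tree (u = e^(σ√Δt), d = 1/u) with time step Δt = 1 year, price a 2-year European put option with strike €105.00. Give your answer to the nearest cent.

€10.37

CRR parameters: u = e^(σ√Δt) = e^(0.4·√1) = 1.4918, d = 1/u = 0.6703
Per-period rate: rΔt = 0.05·1 = 0.05, so R = e^0.05 = 1.0513
Risk-neutral probability p = (e^0.05 − 0.6703)/(1.4918 − 0.6703) = 0.3810/0.8215 = 0.4637
Terminal stock prices: S_uu = 322.7, S_ud = 145, S_dd = 65.15
Terminal payoffs (K − S): max(-217.7, 0) = 0, max(-40, 0) = 0, max(39.85, 0) = 39.85
Node u (S = 216.3): V_u = e^(−0.05)·[0.4637·0.0000 + 0.5363·0.0000] = 0.0000
Node d (S = 97.2): V_d = e^(−0.05)·[0.4637·0.0000 + 0.5363·39.8473] = 20.3270
Node 0 (S = 145): V_0 = e^(−0.05)·[0.4637·0.0000 + 0.5363·20.3270] = 10.3692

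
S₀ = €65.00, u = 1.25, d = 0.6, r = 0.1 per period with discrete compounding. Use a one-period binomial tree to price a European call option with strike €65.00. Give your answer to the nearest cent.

Risk-neutral probability p = (1 + 0.1 − 0.6)/(1.25 − 0.6) = 0.5000/0.6500 = 0.7692
Terminal stock prices: S_u = 81.25, S_d = 39
Terminal payoffs (S − K): max(16.25, 0) = 16.25, max(-26, 0) = 0
Node 0 (S = 65): V_0 = 1/1.1·[0.7692·16.2500 + 0.2308·0.0000] = 11.3636

€11.36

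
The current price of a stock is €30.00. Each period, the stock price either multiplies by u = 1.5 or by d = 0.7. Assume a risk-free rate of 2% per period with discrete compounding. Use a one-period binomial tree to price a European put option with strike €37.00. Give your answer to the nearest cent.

€9.41

Risk-neutral probability p = (1 + 0.02 − 0.7)/(1.5 − 0.7) = 0.3200/0.8000 = 0.4000
Terminal stock prices: S_u = 45, S_d = 21
Terminal payoffs (K − S): max(-8, 0) = 0, max(16, 0) = 16
Node 0 (S = 30): V_0 = 1/1.02·[0.4000·0.0000 + 0.6000·16.0000] = 9.4118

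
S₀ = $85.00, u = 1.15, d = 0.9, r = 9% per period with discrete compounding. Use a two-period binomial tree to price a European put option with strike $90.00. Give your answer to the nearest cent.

Risk-neutral probability p = (1 + 0.09 − 0.9)/(1.15 − 0.9) = 0.1900/0.2500 = 0.7600
Terminal stock prices: S_uu = 112.4, S_ud = 87.97, S_dd = 68.85
Terminal payoffs (K − S): max(-22.41, 0) = 0, max(2.025, 0) = 2.025, max(21.15, 0) = 21.15
Node u (S = 97.75): V_u = 1/1.09·[0.7600·0.0000 + 0.2400·2.0250] = 0.4459
Node d (S = 76.5): V_d = 1/1.09·[0.7600·2.0250 + 0.2400·21.1500] = 6.0688
Node 0 (S = 85): V_0 = 1/1.09·[0.7600·0.4459 + 0.2400·6.0688] = 1.6471

$1.65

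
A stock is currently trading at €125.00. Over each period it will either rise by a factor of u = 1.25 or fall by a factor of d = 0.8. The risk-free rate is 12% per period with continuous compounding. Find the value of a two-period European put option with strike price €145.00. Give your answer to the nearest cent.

Risk-neutral probability p = (e^0.12 − 0.8)/(1.25 − 0.8) = 0.3275/0.4500 = 0.7278
Terminal stock prices: S_uu = 195.3, S_ud = 125, S_dd = 80
Terminal payoffs (K − S): max(-50.31, 0) = 0, max(20, 0) = 20, max(65, 0) = 65
Node u (S = 156.2): V_u = e^(−0.12)·[0.7278·0.0000 + 0.2722·20.0000] = 4.8289
Node d (S = 100): V_d = e^(−0.12)·[0.7278·20.0000 + 0.2722·65.0000] = 28.6035
Node 0 (S = 125): V_0 = e^(−0.12)·[0.7278·4.8289 + 0.2722·28.6035] = 10.0231

€10.02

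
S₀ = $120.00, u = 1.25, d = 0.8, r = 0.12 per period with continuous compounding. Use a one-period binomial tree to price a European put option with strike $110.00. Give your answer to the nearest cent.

Risk-neutral probability p = (e^0.12 − 0.8)/(1.25 − 0.8) = 0.3275/0.4500 = 0.7278
Terminal stock prices: S_u = 150, S_d = 96
Terminal payoffs (K − S): max(-40, 0) = 0, max(14, 0) = 14
Node 0 (S = 120): V_0 = e^(−0.12)·[0.7278·0.0000 + 0.2722·14.0000] = 3.3802

$3.38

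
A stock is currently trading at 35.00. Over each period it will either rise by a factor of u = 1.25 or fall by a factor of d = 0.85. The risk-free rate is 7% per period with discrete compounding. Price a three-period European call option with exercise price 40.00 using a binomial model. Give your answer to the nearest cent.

6.01

Risk-neutral probability p = (1 + 0.07 − 0.85)/(1.25 − 0.85) = 0.2200/0.4000 = 0.5500
Terminal stock prices: S_uuu = 68.36, S_uud = 46.48, S_udd = 31.61, S_ddd = 21.49
Terminal payoffs (S − K): max(28.36, 0) = 28.36, max(6.484, 0) = 6.484, max(-8.391, 0) = 0, max(-18.51, 0) = 0
Node uu (S = 54.69): V_uu = 1/1.07·[0.5500·28.3594 + 0.4500·6.4844] = 17.3043
Node ud (S = 37.19): V_ud = 1/1.07·[0.5500·6.4844 + 0.4500·0.0000] = 3.3331
Node dd (S = 25.29): V_dd = 1/1.07·[0.5500·0.0000 + 0.4500·0.0000] = 0.0000
Node u (S = 43.75): V_u = 1/1.07·[0.5500·17.3043 + 0.4500·3.3331] = 10.2965
Node d (S = 29.75): V_d = 1/1.07·[0.5500·3.3331 + 0.4500·0.0000] = 1.7133
Node 0 (S = 35): V_0 = 1/1.07·[0.5500·10.2965 + 0.4500·1.7133] = 6.0131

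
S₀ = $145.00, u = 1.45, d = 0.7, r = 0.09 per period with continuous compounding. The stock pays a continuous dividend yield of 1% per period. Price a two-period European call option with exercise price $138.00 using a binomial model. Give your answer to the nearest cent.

$40.23

Per-period risk-free factor R = e^0.09 = 1.0942; dividend-adjusted growth = e^(0.09−0.01) = 1.0833.
Risk-neutral probability p = (1.0833 − 0.7)/(1.45 − 0.7) = 0.3833/0.7500 = 0.5110
Terminal stock prices: S_uu = 304.9, S_ud = 147.2, S_dd = 71.05
Terminal payoffs (S − K): max(166.9, 0) = 166.9, max(9.175, 0) = 9.175, max(-66.95, 0) = 0
Node u (S = 210.2): V_u = e^(−0.09)·[0.5110·166.8625 + 0.4890·9.1750] = 82.0355
Node d (S = 101.5): V_d = e^(−0.09)·[0.5110·9.1750 + 0.4890·0.0000] = 4.2853
Node 0 (S = 145): V_0 = e^(−0.09)·[0.5110·82.0355 + 0.4890·4.2853] = 40.2308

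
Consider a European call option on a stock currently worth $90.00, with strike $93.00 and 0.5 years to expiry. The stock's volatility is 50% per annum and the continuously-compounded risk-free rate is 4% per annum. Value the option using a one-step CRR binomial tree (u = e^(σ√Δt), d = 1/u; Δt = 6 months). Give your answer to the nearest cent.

CRR parameters: u = e^(σ√Δt) = e^(0.5·√0.5) = 1.4241, d = 1/u = 0.7022
Per-period rate: rΔt = 0.04·0.5 = 0.02, so R = e^0.02 = 1.0202
Risk-neutral probability p = (e^0.02 − 0.7022)/(1.4241 − 0.7022) = 0.3180/0.7219 = 0.4405
Terminal stock prices: S_u = 128.2, S_d = 63.2
Terminal payoffs (S − K): max(35.17, 0) = 35.17, max(-29.8, 0) = 0
Node 0 (S = 90): V_0 = e^(−0.02)·[0.4405·35.1707 + 0.5595·0.0000] = 15.1860

$15.19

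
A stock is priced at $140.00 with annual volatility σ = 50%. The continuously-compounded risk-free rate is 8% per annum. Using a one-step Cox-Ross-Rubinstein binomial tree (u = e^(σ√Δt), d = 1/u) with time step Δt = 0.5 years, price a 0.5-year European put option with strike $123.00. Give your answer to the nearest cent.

$12.60

CRR parameters: u = e^(σ√Δt) = e^(0.5·√0.5) = 1.4241, d = 1/u = 0.7022
Per-period rate: rΔt = 0.08·0.5 = 0.04, so R = e^0.04 = 1.0408
Risk-neutral probability p = (e^0.04 − 0.7022)/(1.4241 − 0.7022) = 0.3386/0.7219 = 0.4691
Terminal stock prices: S_u = 199.4, S_d = 98.31
Terminal payoffs (K − S): max(-76.38, 0) = 0, max(24.69, 0) = 24.69
Node 0 (S = 140): V_0 = e^(−0.04)·[0.4691·0.0000 + 0.5309·24.6936] = 12.5970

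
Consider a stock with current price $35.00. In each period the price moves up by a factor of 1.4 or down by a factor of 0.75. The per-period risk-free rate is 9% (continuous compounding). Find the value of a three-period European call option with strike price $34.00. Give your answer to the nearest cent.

$12.30

Risk-neutral probability p = (e^0.09 − 0.75)/(1.4 − 0.75) = 0.3442/0.6500 = 0.5295
Terminal stock prices: S_uuu = 96.04, S_uud = 51.45, S_udd = 27.56, S_ddd = 14.77
Terminal payoffs (S − K): max(62.04, 0) = 62.04, max(17.45, 0) = 17.45, max(-6.438, 0) = 0, max(-19.23, 0) = 0
Node uu (S = 68.6): V_uu = e^(−0.09)·[0.5295·62.0400 + 0.4705·17.4500] = 37.5263
Node ud (S = 36.75): V_ud = e^(−0.09)·[0.5295·17.4500 + 0.4705·0.0000] = 8.4445
Node dd (S = 19.69): V_dd = e^(−0.09)·[0.5295·0.0000 + 0.4705·0.0000] = 0.0000
Node u (S = 49): V_u = e^(−0.09)·[0.5295·37.5263 + 0.4705·8.4445] = 21.7911
Node d (S = 26.25): V_d = e^(−0.09)·[0.5295·8.4445 + 0.4705·0.0000] = 4.0865
Node 0 (S = 35): V_0 = e^(−0.09)·[0.5295·21.7911 + 0.4705·4.0865] = 12.3025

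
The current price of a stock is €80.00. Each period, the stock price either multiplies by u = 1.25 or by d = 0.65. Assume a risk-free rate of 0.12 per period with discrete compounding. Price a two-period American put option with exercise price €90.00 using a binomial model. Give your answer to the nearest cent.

Risk-neutral probability p = (1 + 0.12 − 0.65)/(1.25 − 0.65) = 0.4700/0.6000 = 0.7833
Terminal stock prices: S_uu = 125, S_ud = 65, S_dd = 33.8
Terminal payoffs (K − S): max(-35, 0) = 0, max(25, 0) = 25, max(56.2, 0) = 56.2
Node u (S = 100): continuation = 1/1.12·[0.7833·0.0000 + 0.2167·25.0000] = 4.8363; exercise value = 0.0000 ≤ continuation, so V_u = 4.8363
Node d (S = 52): continuation = 1/1.12·[0.7833·25.0000 + 0.2167·56.2000] = 28.3571; exercise value = 38.0000 > continuation, so V_d = 38.0000 (exercise)
Node 0 (S = 80): continuation = 1/1.12·[0.7833·4.8363 + 0.2167·38.0000] = 10.7337; exercise value = 10.0000 ≤ continuation, so V_0 = 10.7337

€10.73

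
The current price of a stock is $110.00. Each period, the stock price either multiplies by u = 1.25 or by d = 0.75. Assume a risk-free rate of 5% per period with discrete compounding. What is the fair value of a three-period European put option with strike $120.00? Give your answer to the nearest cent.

$14.68

Risk-neutral probability p = (1 + 0.05 − 0.75)/(1.25 − 0.75) = 0.3000/0.5000 = 0.6000
Terminal stock prices: S_uuu = 214.8, S_uud = 128.9, S_udd = 77.34, S_ddd = 46.41
Terminal payoffs (K − S): max(-94.84, 0) = 0, max(-8.906, 0) = 0, max(42.66, 0) = 42.66, max(73.59, 0) = 73.59
Node uu (S = 171.9): V_uu = 1/1.05·[0.6000·0.0000 + 0.4000·0.0000] = 0.0000
Node ud (S = 103.1): V_ud = 1/1.05·[0.6000·0.0000 + 0.4000·42.6562] = 16.2500
Node dd (S = 61.88): V_dd = 1/1.05·[0.6000·42.6562 + 0.4000·73.5938] = 52.4107
Node u (S = 137.5): V_u = 1/1.05·[0.6000·0.0000 + 0.4000·16.2500] = 6.1905
Node d (S = 82.5): V_d = 1/1.05·[0.6000·16.2500 + 0.4000·52.4107] = 29.2517
Node 0 (S = 110): V_0 = 1/1.05·[0.6000·6.1905 + 0.4000·29.2517] = 14.6809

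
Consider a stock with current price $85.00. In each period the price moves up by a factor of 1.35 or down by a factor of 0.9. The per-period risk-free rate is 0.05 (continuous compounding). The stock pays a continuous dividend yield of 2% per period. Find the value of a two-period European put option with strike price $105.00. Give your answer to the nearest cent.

$17.14

Per-period risk-free factor R = e^0.05 = 1.0513; dividend-adjusted growth = e^(0.05−0.02) = 1.0305.
Risk-neutral probability p = (1.0305 − 0.9)/(1.35 − 0.9) = 0.1305/0.4500 = 0.2899
Terminal stock prices: S_uu = 154.9, S_ud = 103.3, S_dd = 68.85
Terminal payoffs (K − S): max(-49.91, 0) = 0, max(1.725, 0) = 1.725, max(36.15, 0) = 36.15
Node u (S = 114.8): V_u = e^(−0.05)·[0.2899·0.0000 + 0.7101·1.7250] = 1.1652
Node d (S = 76.5): V_d = e^(−0.05)·[0.2899·1.7250 + 0.7101·36.1500] = 24.8939
Node 0 (S = 85): V_0 = e^(−0.05)·[0.2899·1.1652 + 0.7101·24.8939] = 17.1364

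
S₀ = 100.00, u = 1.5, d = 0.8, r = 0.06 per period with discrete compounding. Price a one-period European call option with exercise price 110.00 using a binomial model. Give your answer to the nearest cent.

Risk-neutral probability p = (1 + 0.06 − 0.8)/(1.5 − 0.8) = 0.2600/0.7000 = 0.3714
Terminal stock prices: S_u = 150, S_d = 80
Terminal payoffs (S − K): max(40, 0) = 40, max(-30, 0) = 0
Node 0 (S = 100): V_0 = 1/1.06·[0.3714·40.0000 + 0.6286·0.0000] = 14.0162

14.02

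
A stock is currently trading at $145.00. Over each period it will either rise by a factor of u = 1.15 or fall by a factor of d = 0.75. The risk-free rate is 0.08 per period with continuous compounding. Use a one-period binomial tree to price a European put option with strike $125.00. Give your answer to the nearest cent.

Risk-neutral probability p = (e^0.08 − 0.75)/(1.15 − 0.75) = 0.3333/0.4000 = 0.8332
Terminal stock prices: S_u = 166.8, S_d = 108.8
Terminal payoffs (K − S): max(-41.75, 0) = 0, max(16.25, 0) = 16.25
Node 0 (S = 145): V_0 = e^(−0.08)·[0.8332·0.0000 + 0.1668·16.2500] = 2.5018

$2.50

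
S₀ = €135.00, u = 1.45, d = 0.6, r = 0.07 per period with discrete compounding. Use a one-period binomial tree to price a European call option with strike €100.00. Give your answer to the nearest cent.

Risk-neutral probability p = (1 + 0.07 − 0.6)/(1.45 − 0.6) = 0.4700/0.8500 = 0.5529
Terminal stock prices: S_u = 195.8, S_d = 81
Terminal payoffs (S − K): max(95.75, 0) = 95.75, max(-19, 0) = 0
Node 0 (S = 135): V_0 = 1/1.07·[0.5529·95.7500 + 0.4471·0.0000] = 49.4805

€49.48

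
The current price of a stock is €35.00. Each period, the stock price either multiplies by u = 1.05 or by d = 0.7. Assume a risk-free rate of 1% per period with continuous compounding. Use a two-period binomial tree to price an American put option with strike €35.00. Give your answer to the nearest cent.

Risk-neutral probability p = (e^0.01 − 0.7)/(1.05 − 0.7) = 0.3101/0.3500 = 0.8859
Terminal stock prices: S_uu = 38.59, S_ud = 25.72, S_dd = 17.15
Terminal payoffs (K − S): max(-3.587, 0) = 0, max(9.275, 0) = 9.275, max(17.85, 0) = 17.85
Node u (S = 36.75): continuation = e^(−0.01)·[0.8859·0.0000 + 0.1141·9.2750] = 1.0481; exercise value = 0.0000 ≤ continuation, so V_u = 1.0481
Node d (S = 24.5): continuation = e^(−0.01)·[0.8859·9.2750 + 0.1141·17.8500] = 10.1517; exercise value = 10.5000 > continuation, so V_d = 10.5000 (exercise)
Node 0 (S = 35): continuation = e^(−0.01)·[0.8859·1.0481 + 0.1141·10.5000] = 2.1058; exercise value = 0.0000 ≤ continuation, so V_0 = 2.1058

€2.11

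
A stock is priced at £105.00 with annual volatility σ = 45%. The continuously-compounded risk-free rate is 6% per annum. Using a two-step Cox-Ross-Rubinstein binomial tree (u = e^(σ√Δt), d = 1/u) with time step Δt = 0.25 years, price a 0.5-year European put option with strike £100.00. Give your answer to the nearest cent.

CRR parameters: u = e^(σ√Δt) = e^(0.45·√0.25) = 1.2523, d = 1/u = 0.7985
Per-period rate: rΔt = 0.06·0.25 = 0.015, so R = e^0.015 = 1.0151
Risk-neutral probability p = (e^0.015 − 0.7985)/(1.2523 − 0.7985) = 0.2166/0.4538 = 0.4773
Terminal stock prices: S_uu = 164.7, S_ud = 105, S_dd = 66.95
Terminal payoffs (K − S): max(-64.67, 0) = 0, max(-5, 0) = 0, max(33.05, 0) = 33.05
Node u (S = 131.5): V_u = e^(−0.015)·[0.4773·0.0000 + 0.5227·0.0000] = 0.0000
Node d (S = 83.84): V_d = e^(−0.015)·[0.4773·0.0000 + 0.5227·33.0490] = 17.0179
Node 0 (S = 105): V_0 = e^(−0.015)·[0.4773·0.0000 + 0.5227·17.0179] = 8.7630

£8.76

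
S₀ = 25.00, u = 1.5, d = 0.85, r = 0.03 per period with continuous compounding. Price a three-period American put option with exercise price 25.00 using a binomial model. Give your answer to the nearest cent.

3.41

Risk-neutral probability p = (e^0.03 − 0.85)/(1.5 − 0.85) = 0.1805/0.6500 = 0.2776
Terminal stock prices: S_uuu = 84.38, S_uud = 47.81, S_udd = 27.09, S_ddd = 15.35
Terminal payoffs (K − S): max(-59.38, 0) = 0, max(-22.81, 0) = 0, max(-2.094, 0) = 0, max(9.647, 0) = 9.647
Node uu (S = 56.25): continuation = e^(−0.03)·[0.2776·0.0000 + 0.7224·0.0000] = 0.0000; exercise value = 0.0000 ≤ continuation, so V_uu = 0.0000
Node ud (S = 31.88): continuation = e^(−0.03)·[0.2776·0.0000 + 0.7224·0.0000] = 0.0000; exercise value = 0.0000 ≤ continuation, so V_ud = 0.0000
Node dd (S = 18.06): continuation = e^(−0.03)·[0.2776·0.0000 + 0.7224·9.6469] = 6.7627; exercise value = 6.9375 > continuation, so V_dd = 6.9375 (exercise)
Node u (S = 37.5): continuation = e^(−0.03)·[0.2776·0.0000 + 0.7224·0.0000] = 0.0000; exercise value = 0.0000 ≤ continuation, so V_u = 0.0000
Node d (S = 21.25): continuation = e^(−0.03)·[0.2776·0.0000 + 0.7224·6.9375] = 4.8634; exercise value = 3.7500 ≤ continuation, so V_d = 4.8634
Node 0 (S = 25): continuation = e^(−0.03)·[0.2776·0.0000 + 0.7224·4.8634] = 3.4094; exercise value = 0.0000 ≤ continuation, so V_0 = 3.4094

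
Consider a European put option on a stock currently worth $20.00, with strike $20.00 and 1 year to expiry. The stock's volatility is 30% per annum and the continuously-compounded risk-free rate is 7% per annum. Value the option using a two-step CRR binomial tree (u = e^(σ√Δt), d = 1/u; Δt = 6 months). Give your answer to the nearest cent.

$1.42

CRR parameters: u = e^(σ√Δt) = e^(0.3·√0.5) = 1.2363, d = 1/u = 0.8089
Per-period rate: rΔt = 0.07·0.5 = 0.035, so R = e^0.035 = 1.0356
Risk-neutral probability p = (e^0.035 − 0.8089)/(1.2363 − 0.8089) = 0.2268/0.4275 = 0.5305
Terminal stock prices: S_uu = 30.57, S_ud = 20, S_dd = 13.09
Terminal payoffs (K − S): max(-10.57, 0) = 0, max(0, 0) = 0, max(6.915, 0) = 6.915
Node u (S = 24.73): V_u = e^(−0.035)·[0.5305·0.0000 + 0.4695·0.0000] = 0.0000
Node d (S = 16.18): V_d = e^(−0.035)·[0.5305·0.0000 + 0.4695·6.9150] = 3.1350
Node 0 (S = 20): V_0 = e^(−0.035)·[0.5305·0.0000 + 0.4695·3.1350] = 1.4213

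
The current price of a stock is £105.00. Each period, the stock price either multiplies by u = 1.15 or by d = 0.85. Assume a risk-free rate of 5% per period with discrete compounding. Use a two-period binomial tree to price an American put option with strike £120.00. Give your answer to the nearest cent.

Risk-neutral probability p = (1 + 0.05 − 0.85)/(1.15 − 0.85) = 0.2000/0.3000 = 0.6667
Terminal stock prices: S_uu = 138.9, S_ud = 102.6, S_dd = 75.86
Terminal payoffs (K − S): max(-18.86, 0) = 0, max(17.36, 0) = 17.36, max(44.14, 0) = 44.14
Node u (S = 120.7): continuation = 1/1.05·[0.6667·0.0000 + 0.3333·17.3625] = 5.5119; exercise value = 0.0000 ≤ continuation, so V_u = 5.5119
Node d (S = 89.25): continuation = 1/1.05·[0.6667·17.3625 + 0.3333·44.1375] = 25.0357; exercise value = 30.7500 > continuation, so V_d = 30.7500 (exercise)
Node 0 (S = 105): continuation = 1/1.05·[0.6667·5.5119 + 0.3333·30.7500] = 13.2615; exercise value = 15.0000 > continuation, so V_0 = 15.0000 (exercise)

£15.00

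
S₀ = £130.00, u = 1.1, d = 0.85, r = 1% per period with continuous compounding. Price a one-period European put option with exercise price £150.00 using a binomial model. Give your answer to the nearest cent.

£18.51

Risk-neutral probability p = (e^0.01 − 0.85)/(1.1 − 0.85) = 0.1601/0.2500 = 0.6402
Terminal stock prices: S_u = 143, S_d = 110.5
Terminal payoffs (K − S): max(7, 0) = 7, max(39.5, 0) = 39.5
Node 0 (S = 130): V_0 = e^(−0.01)·[0.6402·7.0000 + 0.3598·39.5000] = 18.5075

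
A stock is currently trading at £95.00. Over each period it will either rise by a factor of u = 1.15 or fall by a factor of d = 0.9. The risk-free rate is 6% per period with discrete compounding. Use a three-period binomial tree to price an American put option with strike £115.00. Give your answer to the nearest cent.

£20.00

Risk-neutral probability p = (1 + 0.06 − 0.9)/(1.15 − 0.9) = 0.1600/0.2500 = 0.6400
Terminal stock prices: S_uuu = 144.5, S_uud = 113.1, S_udd = 88.49, S_ddd = 69.26
Terminal payoffs (K − S): max(-29.48, 0) = 0, max(1.926, 0) = 1.926, max(26.51, 0) = 26.51, max(45.74, 0) = 45.74
Node uu (S = 125.6): continuation = 1/1.06·[0.6400·0.0000 + 0.3600·1.9263] = 0.6542; exercise value = 0.0000 ≤ continuation, so V_uu = 0.6542
Node ud (S = 98.32): continuation = 1/1.06·[0.6400·1.9263 + 0.3600·26.5075] = 10.1656; exercise value = 16.6750 > continuation, so V_ud = 16.6750 (exercise)
Node dd (S = 76.95): continuation = 1/1.06·[0.6400·26.5075 + 0.3600·45.7450] = 31.5406; exercise value = 38.0500 > continuation, so V_dd = 38.0500 (exercise)
Node u (S = 109.2): continuation = 1/1.06·[0.6400·0.6542 + 0.3600·16.6750] = 6.0582; exercise value = 5.7500 ≤ continuation, so V_u = 6.0582
Node d (S = 85.5): continuation = 1/1.06·[0.6400·16.6750 + 0.3600·38.0500] = 22.9906; exercise value = 29.5000 > continuation, so V_d = 29.5000 (exercise)
Node 0 (S = 95): continuation = 1/1.06·[0.6400·6.0582 + 0.3600·29.5000] = 13.6766; exercise value = 20.0000 > continuation, so V_0 = 20.0000 (exercise)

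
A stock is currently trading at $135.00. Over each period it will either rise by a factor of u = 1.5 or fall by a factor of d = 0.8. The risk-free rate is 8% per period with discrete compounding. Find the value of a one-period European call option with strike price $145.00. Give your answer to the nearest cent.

Risk-neutral probability p = (1 + 0.08 − 0.8)/(1.5 − 0.8) = 0.2800/0.7000 = 0.4000
Terminal stock prices: S_u = 202.5, S_d = 108
Terminal payoffs (S − K): max(57.5, 0) = 57.5, max(-37, 0) = 0
Node 0 (S = 135): V_0 = 1/1.08·[0.4000·57.5000 + 0.6000·0.0000] = 21.2963

$21.30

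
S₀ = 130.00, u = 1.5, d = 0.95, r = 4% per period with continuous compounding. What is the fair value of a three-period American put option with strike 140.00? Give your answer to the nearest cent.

14.73

Risk-neutral probability p = (e^0.04 − 0.95)/(1.5 − 0.95) = 0.0908/0.5500 = 0.1651
Terminal stock prices: S_uuu = 438.8, S_uud = 277.9, S_udd = 176, S_ddd = 111.5
Terminal payoffs (K − S): max(-298.8, 0) = 0, max(-137.9, 0) = 0, max(-35.99, 0) = 0, max(28.54, 0) = 28.54
Node uu (S = 292.5): continuation = e^(−0.04)·[0.1651·0.0000 + 0.8349·0.0000] = 0.0000; exercise value = 0.0000 ≤ continuation, so V_uu = 0.0000
Node ud (S = 185.2): continuation = e^(−0.04)·[0.1651·0.0000 + 0.8349·0.0000] = 0.0000; exercise value = 0.0000 ≤ continuation, so V_ud = 0.0000
Node dd (S = 117.3): continuation = e^(−0.04)·[0.1651·0.0000 + 0.8349·28.5413] = 22.8944; exercise value = 22.6750 ≤ continuation, so V_dd = 22.8944
Node u (S = 195): continuation = e^(−0.04)·[0.1651·0.0000 + 0.8349·0.0000] = 0.0000; exercise value = 0.0000 ≤ continuation, so V_u = 0.0000
Node d (S = 123.5): continuation = e^(−0.04)·[0.1651·0.0000 + 0.8349·22.8944] = 18.3649; exercise value = 16.5000 ≤ continuation, so V_d = 18.3649
Node 0 (S = 130): continuation = e^(−0.04)·[0.1651·0.0000 + 0.8349·18.3649] = 14.7314; exercise value = 10.0000 ≤ continuation, so V_0 = 14.7314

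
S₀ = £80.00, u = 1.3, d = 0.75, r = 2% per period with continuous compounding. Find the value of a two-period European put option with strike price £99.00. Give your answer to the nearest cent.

£23.51

Risk-neutral probability p = (e^0.02 − 0.75)/(1.3 − 0.75) = 0.2702/0.5500 = 0.4913
Terminal stock prices: S_uu = 135.2, S_ud = 78, S_dd = 45
Terminal payoffs (K − S): max(-36.2, 0) = 0, max(21, 0) = 21, max(54, 0) = 54
Node u (S = 104): V_u = e^(−0.02)·[0.4913·0.0000 + 0.5087·21.0000] = 10.4717
Node d (S = 60): V_d = e^(−0.02)·[0.4913·21.0000 + 0.5087·54.0000] = 37.0397
Node 0 (S = 80): V_0 = e^(−0.02)·[0.4913·10.4717 + 0.5087·37.0397] = 23.5125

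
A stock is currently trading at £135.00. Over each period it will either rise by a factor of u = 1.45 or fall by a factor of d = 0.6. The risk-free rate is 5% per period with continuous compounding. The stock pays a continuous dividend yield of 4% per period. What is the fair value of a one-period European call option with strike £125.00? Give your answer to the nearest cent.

Per-period risk-free factor R = e^0.05 = 1.0513; dividend-adjusted growth = e^(0.05−0.04) = 1.0101.
Risk-neutral probability p = (1.0101 − 0.6)/(1.45 − 0.6) = 0.4101/0.8500 = 0.4824
Terminal stock prices: S_u = 195.8, S_d = 81
Terminal payoffs (S − K): max(70.75, 0) = 70.75, max(-44, 0) = 0
Node 0 (S = 135): V_0 = e^(−0.05)·[0.4824·70.7500 + 0.5176·0.0000] = 32.4661

£32.47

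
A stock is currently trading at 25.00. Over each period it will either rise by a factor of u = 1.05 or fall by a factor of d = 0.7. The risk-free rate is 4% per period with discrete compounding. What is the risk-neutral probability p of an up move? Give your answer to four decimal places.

p = 0.9714

Risk-neutral probability p = (1 + 0.04 − 0.7)/(1.05 − 0.7) = 0.3400/0.3500 = 0.9714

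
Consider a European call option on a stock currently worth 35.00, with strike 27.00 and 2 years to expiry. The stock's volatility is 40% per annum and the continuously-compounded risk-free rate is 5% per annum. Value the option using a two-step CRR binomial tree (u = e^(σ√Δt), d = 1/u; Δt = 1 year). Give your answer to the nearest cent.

13.50

CRR parameters: u = e^(σ√Δt) = e^(0.4·√1) = 1.4918, d = 1/u = 0.6703
Per-period rate: rΔt = 0.05·1 = 0.05, so R = e^0.05 = 1.0513
Risk-neutral probability p = (e^0.05 − 0.6703)/(1.4918 − 0.6703) = 0.3810/0.8215 = 0.4637
Terminal stock prices: S_uu = 77.89, S_ud = 35, S_dd = 15.73
Terminal payoffs (S − K): max(50.89, 0) = 50.89, max(8, 0) = 8, max(-11.27, 0) = 0
Node u (S = 52.21): V_u = e^(−0.05)·[0.4637·50.8939 + 0.5363·8.0000] = 26.5307
Node d (S = 23.46): V_d = e^(−0.05)·[0.4637·8.0000 + 0.5363·0.0000] = 3.5289
Node 0 (S = 35): V_0 = e^(−0.05)·[0.4637·26.5307 + 0.5363·3.5289] = 13.5030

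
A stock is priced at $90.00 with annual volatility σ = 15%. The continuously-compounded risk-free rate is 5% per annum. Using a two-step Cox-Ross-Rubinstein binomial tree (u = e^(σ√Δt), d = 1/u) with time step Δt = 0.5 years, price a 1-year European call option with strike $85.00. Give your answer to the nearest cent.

CRR parameters: u = e^(σ√Δt) = e^(0.15·√0.5) = 1.1119, d = 1/u = 0.8994
Per-period rate: rΔt = 0.05·0.5 = 0.025, so R = e^0.025 = 1.0253
Risk-neutral probability p = (e^0.025 − 0.8994)/(1.1119 − 0.8994) = 0.1259/0.2125 = 0.5926
Terminal stock prices: S_uu = 111.3, S_ud = 90, S_dd = 72.8
Terminal payoffs (S − K): max(26.27, 0) = 26.27, max(5, 0) = 5, max(-12.2, 0) = 0
Node u (S = 100.1): V_u = e^(−0.025)·[0.5926·26.2680 + 0.4074·5.0000] = 17.1692
Node d (S = 80.94): V_d = e^(−0.025)·[0.5926·5.0000 + 0.4074·0.0000] = 2.8899
Node 0 (S = 90): V_0 = e^(−0.025)·[0.5926·17.1692 + 0.4074·2.8899] = 11.0719

$11.07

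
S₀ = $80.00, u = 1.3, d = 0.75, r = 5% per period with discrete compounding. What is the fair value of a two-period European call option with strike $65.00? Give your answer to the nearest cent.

$24.79

Risk-neutral probability p = (1 + 0.05 − 0.75)/(1.3 − 0.75) = 0.3000/0.5500 = 0.5455
Terminal stock prices: S_uu = 135.2, S_ud = 78, S_dd = 45
Terminal payoffs (S − K): max(70.2, 0) = 70.2, max(13, 0) = 13, max(-20, 0) = 0
Node u (S = 104): V_u = 1/1.05·[0.5455·70.2000 + 0.4545·13.0000] = 42.0952
Node d (S = 60): V_d = 1/1.05·[0.5455·13.0000 + 0.4545·0.0000] = 6.7532
Node 0 (S = 80): V_0 = 1/1.05·[0.5455·42.0952 + 0.4545·6.7532] = 24.7911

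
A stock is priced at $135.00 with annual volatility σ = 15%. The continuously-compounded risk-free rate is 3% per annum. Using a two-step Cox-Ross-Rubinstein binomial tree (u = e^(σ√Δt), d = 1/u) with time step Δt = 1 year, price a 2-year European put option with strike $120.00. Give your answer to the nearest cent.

CRR parameters: u = e^(σ√Δt) = e^(0.15·√1) = 1.1618, d = 1/u = 0.8607
Per-period rate: rΔt = 0.03·1 = 0.03, so R = e^0.03 = 1.0305
Risk-neutral probability p = (e^0.03 − 0.8607)/(1.1618 − 0.8607) = 0.1697/0.3011 = 0.5637
Terminal stock prices: S_uu = 182.2, S_ud = 135, S_dd = 100
Terminal payoffs (K − S): max(-62.23, 0) = 0, max(-15, 0) = 0, max(19.99, 0) = 19.99
Node u (S = 156.8): V_u = e^(−0.03)·[0.5637·0.0000 + 0.4363·0.0000] = 0.0000
Node d (S = 116.2): V_d = e^(−0.03)·[0.5637·0.0000 + 0.4363·19.9895] = 8.4636
Node 0 (S = 135): V_0 = e^(−0.03)·[0.5637·0.0000 + 0.4363·8.4636] = 3.5835

$3.58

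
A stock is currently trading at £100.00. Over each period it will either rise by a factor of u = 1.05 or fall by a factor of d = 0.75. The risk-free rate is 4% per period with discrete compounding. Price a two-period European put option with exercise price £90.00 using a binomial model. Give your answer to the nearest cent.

£0.70

Risk-neutral probability p = (1 + 0.04 − 0.75)/(1.05 − 0.75) = 0.2900/0.3000 = 0.9667
Terminal stock prices: S_uu = 110.2, S_ud = 78.75, S_dd = 56.25
Terminal payoffs (K − S): max(-20.25, 0) = 0, max(11.25, 0) = 11.25, max(33.75, 0) = 33.75
Node u (S = 105): V_u = 1/1.04·[0.9667·0.0000 + 0.0333·11.2500] = 0.3606
Node d (S = 75): V_d = 1/1.04·[0.9667·11.2500 + 0.0333·33.7500] = 11.5385
Node 0 (S = 100): V_0 = 1/1.04·[0.9667·0.3606 + 0.0333·11.5385] = 0.7050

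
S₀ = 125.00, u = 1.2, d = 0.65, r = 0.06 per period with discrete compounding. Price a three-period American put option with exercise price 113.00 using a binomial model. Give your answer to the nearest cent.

10.24

Risk-neutral probability p = (1 + 0.06 − 0.65)/(1.2 − 0.65) = 0.4100/0.5500 = 0.7455
Terminal stock prices: S_uuu = 216, S_uud = 117, S_udd = 63.38, S_ddd = 34.33
Terminal payoffs (K − S): max(-103, 0) = 0, max(-4, 0) = 0, max(49.62, 0) = 49.62, max(78.67, 0) = 78.67
Node uu (S = 180): continuation = 1/1.06·[0.7455·0.0000 + 0.2545·0.0000] = 0.0000; exercise value = 0.0000 ≤ continuation, so V_uu = 0.0000
Node ud (S = 97.5): continuation = 1/1.06·[0.7455·0.0000 + 0.2545·49.6250] = 11.9168; exercise value = 15.5000 > continuation, so V_ud = 15.5000 (exercise)
Node dd (S = 52.81): continuation = 1/1.06·[0.7455·49.6250 + 0.2545·78.6719] = 53.7913; exercise value = 60.1875 > continuation, so V_dd = 60.1875 (exercise)
Node u (S = 150): continuation = 1/1.06·[0.7455·0.0000 + 0.2545·15.5000] = 3.7221; exercise value = 0.0000 ≤ continuation, so V_u = 3.7221
Node d (S = 81.25): continuation = 1/1.06·[0.7455·15.5000 + 0.2545·60.1875] = 25.3538; exercise value = 31.7500 > continuation, so V_d = 31.7500 (exercise)
Node 0 (S = 125): continuation = 1/1.06·[0.7455·3.7221 + 0.2545·31.7500] = 10.2420; exercise value = 0.0000 ≤ continuation, so V_0 = 10.2420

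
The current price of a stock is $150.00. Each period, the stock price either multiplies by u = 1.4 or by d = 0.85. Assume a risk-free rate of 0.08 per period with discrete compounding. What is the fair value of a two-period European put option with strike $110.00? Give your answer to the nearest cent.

$0.47

Risk-neutral probability p = (1 + 0.08 − 0.85)/(1.4 − 0.85) = 0.2300/0.5500 = 0.4182
Terminal stock prices: S_uu = 294, S_ud = 178.5, S_dd = 108.4
Terminal payoffs (K − S): max(-184, 0) = 0, max(-68.5, 0) = 0, max(1.625, 0) = 1.625
Node u (S = 210): V_u = 1/1.08·[0.4182·0.0000 + 0.5818·0.0000] = 0.0000
Node d (S = 127.5): V_d = 1/1.08·[0.4182·0.0000 + 0.5818·1.6250] = 0.8754
Node 0 (S = 150): V_0 = 1/1.08·[0.4182·0.0000 + 0.5818·0.8754] = 0.4716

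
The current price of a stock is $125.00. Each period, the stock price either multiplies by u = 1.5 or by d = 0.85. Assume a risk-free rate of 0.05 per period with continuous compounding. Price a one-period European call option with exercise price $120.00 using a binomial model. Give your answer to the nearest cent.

Risk-neutral probability p = (e^0.05 − 0.85)/(1.5 − 0.85) = 0.2013/0.6500 = 0.3096
Terminal stock prices: S_u = 187.5, S_d = 106.2
Terminal payoffs (S − K): max(67.5, 0) = 67.5, max(-13.75, 0) = 0
Node 0 (S = 125): V_0 = e^(−0.05)·[0.3096·67.5000 + 0.6904·0.0000] = 19.8819

$19.88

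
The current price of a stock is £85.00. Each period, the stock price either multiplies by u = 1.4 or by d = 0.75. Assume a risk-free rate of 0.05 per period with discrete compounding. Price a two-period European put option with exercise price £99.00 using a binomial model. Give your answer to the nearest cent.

Risk-neutral probability p = (1 + 0.05 − 0.75)/(1.4 − 0.75) = 0.3000/0.6500 = 0.4615
Terminal stock prices: S_uu = 166.6, S_ud = 89.25, S_dd = 47.81
Terminal payoffs (K − S): max(-67.6, 0) = 0, max(9.75, 0) = 9.75, max(51.19, 0) = 51.19
Node u (S = 119): V_u = 1/1.05·[0.4615·0.0000 + 0.5385·9.7500] = 5.0000
Node d (S = 63.75): V_d = 1/1.05·[0.4615·9.7500 + 0.5385·51.1875] = 30.5357
Node 0 (S = 85): V_0 = 1/1.05·[0.4615·5.0000 + 0.5385·30.5357] = 17.8571

£17.86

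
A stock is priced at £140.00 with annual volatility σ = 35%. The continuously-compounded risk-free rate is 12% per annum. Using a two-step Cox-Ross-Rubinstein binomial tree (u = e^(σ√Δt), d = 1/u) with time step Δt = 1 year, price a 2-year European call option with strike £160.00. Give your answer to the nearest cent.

CRR parameters: u = e^(σ√Δt) = e^(0.35·√1) = 1.4191, d = 1/u = 0.7047
Per-period rate: rΔt = 0.12·1 = 0.12, so R = e^0.12 = 1.1275
Risk-neutral probability p = (e^0.12 − 0.7047)/(1.4191 − 0.7047) = 0.4228/0.7144 = 0.5919
Terminal stock prices: S_uu = 281.9, S_ud = 140, S_dd = 69.52
Terminal payoffs (S − K): max(121.9, 0) = 121.9, max(-20, 0) = 0, max(-90.48, 0) = 0
Node u (S = 198.7): V_u = e^(−0.12)·[0.5919·121.9254 + 0.4081·0.0000] = 64.0020
Node d (S = 98.66): V_d = e^(−0.12)·[0.5919·0.0000 + 0.4081·0.0000] = 0.0000
Node 0 (S = 140): V_0 = e^(−0.12)·[0.5919·64.0020 + 0.4081·0.0000] = 33.5965

£33.60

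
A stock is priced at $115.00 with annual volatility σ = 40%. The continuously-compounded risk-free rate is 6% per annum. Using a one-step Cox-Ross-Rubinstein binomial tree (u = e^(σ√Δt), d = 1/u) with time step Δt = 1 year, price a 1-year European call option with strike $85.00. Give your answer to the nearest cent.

CRR parameters: u = e^(σ√Δt) = e^(0.4·√1) = 1.4918, d = 1/u = 0.6703
Per-period rate: rΔt = 0.06·1 = 0.06, so R = e^0.06 = 1.0618
Risk-neutral probability p = (e^0.06 − 0.6703)/(1.4918 − 0.6703) = 0.3915/0.8215 = 0.4766
Terminal stock prices: S_u = 171.6, S_d = 77.09
Terminal payoffs (S − K): max(86.56, 0) = 86.56, max(-7.913, 0) = 0
Node 0 (S = 115): V_0 = e^(−0.06)·[0.4766·86.5598 + 0.5234·0.0000] = 38.8507

$38.85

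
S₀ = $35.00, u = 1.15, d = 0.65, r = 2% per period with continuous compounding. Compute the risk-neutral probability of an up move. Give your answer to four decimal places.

p = 0.7404

Risk-neutral probability p = (e^0.02 − 0.65)/(1.15 − 0.65) = 0.3702/0.5000 = 0.7404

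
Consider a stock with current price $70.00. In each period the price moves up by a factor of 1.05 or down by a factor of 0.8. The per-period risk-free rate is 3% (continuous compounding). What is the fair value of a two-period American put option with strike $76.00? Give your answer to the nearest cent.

$6.00

Risk-neutral probability p = (e^0.03 − 0.8)/(1.05 − 0.8) = 0.2305/0.2500 = 0.9218
Terminal stock prices: S_uu = 77.17, S_ud = 58.8, S_dd = 44.8
Terminal payoffs (K − S): max(-1.175, 0) = 0, max(17.2, 0) = 17.2, max(31.2, 0) = 31.2
Node u (S = 73.5): continuation = e^(−0.03)·[0.9218·0.0000 + 0.0782·17.2000] = 1.3050; exercise value = 2.5000 > continuation, so V_u = 2.5000 (exercise)
Node d (S = 56): continuation = e^(−0.03)·[0.9218·17.2000 + 0.0782·31.2000] = 17.7539; exercise value = 20.0000 > continuation, so V_d = 20.0000 (exercise)
Node 0 (S = 70): continuation = e^(−0.03)·[0.9218·2.5000 + 0.0782·20.0000] = 3.7539; exercise value = 6.0000 > continuation, so V_0 = 6.0000 (exercise)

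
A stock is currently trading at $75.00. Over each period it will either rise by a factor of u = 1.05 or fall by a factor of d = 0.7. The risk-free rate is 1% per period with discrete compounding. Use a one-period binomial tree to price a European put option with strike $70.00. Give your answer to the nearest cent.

$1.98

Risk-neutral probability p = (1 + 0.01 − 0.7)/(1.05 − 0.7) = 0.3100/0.3500 = 0.8857
Terminal stock prices: S_u = 78.75, S_d = 52.5
Terminal payoffs (K − S): max(-8.75, 0) = 0, max(17.5, 0) = 17.5
Node 0 (S = 75): V_0 = 1/1.01·[0.8857·0.0000 + 0.1143·17.5000] = 1.9802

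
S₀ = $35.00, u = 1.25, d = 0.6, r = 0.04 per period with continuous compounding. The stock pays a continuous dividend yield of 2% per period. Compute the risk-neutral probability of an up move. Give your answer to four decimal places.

Per-period risk-free factor R = e^0.04 = 1.0408; dividend-adjusted growth = e^(0.04−0.02) = 1.0202.
Risk-neutral probability p = (1.0202 − 0.6)/(1.25 − 0.6) = 0.4202/0.6500 = 0.6465

p = 0.6465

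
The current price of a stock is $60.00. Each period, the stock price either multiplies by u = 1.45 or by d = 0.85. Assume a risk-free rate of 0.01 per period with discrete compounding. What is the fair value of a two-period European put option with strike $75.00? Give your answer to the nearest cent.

$17.09

Risk-neutral probability p = (1 + 0.01 − 0.85)/(1.45 − 0.85) = 0.1600/0.6000 = 0.2667
Terminal stock prices: S_uu = 126.2, S_ud = 73.95, S_dd = 43.35
Terminal payoffs (K − S): max(-51.15, 0) = 0, max(1.05, 0) = 1.05, max(31.65, 0) = 31.65
Node u (S = 87): V_u = 1/1.01·[0.2667·0.0000 + 0.7333·1.0500] = 0.7624
Node d (S = 51): V_d = 1/1.01·[0.2667·1.0500 + 0.7333·31.6500] = 23.2574
Node 0 (S = 60): V_0 = 1/1.01·[0.2667·0.7624 + 0.7333·23.2574] = 17.0879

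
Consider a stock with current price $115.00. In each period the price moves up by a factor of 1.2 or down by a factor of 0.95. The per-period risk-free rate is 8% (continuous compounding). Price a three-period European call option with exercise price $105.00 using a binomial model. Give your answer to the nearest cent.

Risk-neutral probability p = (e^0.08 − 0.95)/(1.2 − 0.95) = 0.1333/0.2500 = 0.5331
Terminal stock prices: S_uuu = 198.7, S_uud = 157.3, S_udd = 124.5, S_ddd = 98.6
Terminal payoffs (S − K): max(93.72, 0) = 93.72, max(52.32, 0) = 52.32, max(19.55, 0) = 19.55, max(-6.402, 0) = 0
Node uu (S = 165.6): V_uu = e^(−0.08)·[0.5331·93.7200 + 0.4669·52.3200] = 68.6728
Node ud (S = 131.1): V_ud = e^(−0.08)·[0.5331·52.3200 + 0.4669·19.5450] = 34.1728
Node dd (S = 103.8): V_dd = e^(−0.08)·[0.5331·19.5450 + 0.4669·0.0000] = 9.6192
Node u (S = 138): V_u = e^(−0.08)·[0.5331·68.6728 + 0.4669·34.1728] = 48.5249
Node d (S = 109.2): V_d = e^(−0.08)·[0.5331·34.1728 + 0.4669·9.6192] = 20.9639
Node 0 (S = 115): V_0 = e^(−0.08)·[0.5331·48.5249 + 0.4669·20.9639] = 32.9165

$32.92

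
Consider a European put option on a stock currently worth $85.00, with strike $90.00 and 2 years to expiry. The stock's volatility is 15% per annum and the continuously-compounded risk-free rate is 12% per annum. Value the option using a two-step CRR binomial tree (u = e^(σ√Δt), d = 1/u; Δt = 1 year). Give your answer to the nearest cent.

$1.07

CRR parameters: u = e^(σ√Δt) = e^(0.15·√1) = 1.1618, d = 1/u = 0.8607
Per-period rate: rΔt = 0.12·1 = 0.12, so R = e^0.12 = 1.1275
Risk-neutral probability p = (e^0.12 − 0.8607)/(1.1618 − 0.8607) = 0.2668/0.3011 = 0.8860
Terminal stock prices: S_uu = 114.7, S_ud = 85, S_dd = 62.97
Terminal payoffs (K − S): max(-24.74, 0) = 0, max(5, 0) = 5, max(27.03, 0) = 27.03
Node u (S = 98.76): V_u = e^(−0.12)·[0.8860·0.0000 + 0.1140·5.0000] = 0.5057
Node d (S = 73.16): V_d = e^(−0.12)·[0.8860·5.0000 + 0.1140·27.0305] = 6.6627
Node 0 (S = 85): V_0 = e^(−0.12)·[0.8860·0.5057 + 0.1140·6.6627] = 1.0712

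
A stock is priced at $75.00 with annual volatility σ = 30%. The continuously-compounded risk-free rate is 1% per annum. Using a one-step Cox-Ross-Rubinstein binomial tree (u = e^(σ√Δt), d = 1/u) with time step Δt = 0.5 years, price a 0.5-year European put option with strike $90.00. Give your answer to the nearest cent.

$15.79

CRR parameters: u = e^(σ√Δt) = e^(0.3·√0.5) = 1.2363, d = 1/u = 0.8089
Per-period rate: rΔt = 0.01·0.5 = 0.005, so R = e^0.005 = 1.0050
Risk-neutral probability p = (e^0.005 − 0.8089)/(1.2363 − 0.8089) = 0.1962/0.4275 = 0.4589
Terminal stock prices: S_u = 92.72, S_d = 60.66
Terminal payoffs (K − S): max(-2.723, 0) = 0, max(29.34, 0) = 29.34
Node 0 (S = 75): V_0 = e^(−0.005)·[0.4589·0.0000 + 0.5411·29.3357] = 15.7946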